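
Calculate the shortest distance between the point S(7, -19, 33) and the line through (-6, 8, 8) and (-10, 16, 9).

A direction vector is d = (-4, 8, 1).
AP = (13, -27, 25), and AP × d = (-227, -113, -4).
|AP × d|² = 64314 and |d|² = 81, so the distance is √(64314/81) = √794.

√794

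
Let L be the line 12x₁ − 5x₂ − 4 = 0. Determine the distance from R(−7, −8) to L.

48/13

The normal to the line is n = (12, −5) with |n| = 13.
|n·R − 4| = |-44 − 4| = 48, so the distance is 48/13.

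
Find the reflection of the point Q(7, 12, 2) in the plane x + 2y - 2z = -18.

n = (1, 2, -2), |n|² = 9, n·Q − (-18) = 45, so t = 45/9 = 5.
Foot F = Q − 5·n = (2, 2, 12); the reflection is 2F − Q = (-3, -8, 22).

(-3, -8, 22)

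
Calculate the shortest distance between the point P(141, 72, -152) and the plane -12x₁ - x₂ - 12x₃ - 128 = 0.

Normal vector n = (-12, -1, -12), and n·(141, 72, -152) - 128 = -68.
|n| = √(144 + 1 + 144) = 17, so the distance is |-68|/17 = 4.

4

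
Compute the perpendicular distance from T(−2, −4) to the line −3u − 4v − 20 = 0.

2/5

The normal to the line is n = (−3, −4) with |n| = 5.
|n·T − 20| = |22 − 20| = 2, so the distance is 2/5.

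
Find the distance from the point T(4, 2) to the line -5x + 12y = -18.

22/13

The normal to the line is n = (-5, 12) with |n| = 13.
|n·T − (-18)| = |4 − (-18)| = 22, so the distance is 22/13.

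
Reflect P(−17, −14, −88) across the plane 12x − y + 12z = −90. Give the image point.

With n = (12, −1, 12), the signed offset is (n·P − (-90))/|n|² = -1156/289 = -4.
P' = P − 2t·n = (−17, −14, −88) − (-8)·(12, −1, 12) = (79, −22, 8).

(79, -22, 8)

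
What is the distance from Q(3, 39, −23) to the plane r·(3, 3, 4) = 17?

Normal vector n = (3, 3, 4), and n·(3, 39, −23) − 17 = 17.
|n| = √(9 + 9 + 16) = √34, so the distance is |17|/√34 = √34/2.

17/√34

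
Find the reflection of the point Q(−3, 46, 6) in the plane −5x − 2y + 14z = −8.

(-7/3, 694/15, 62/15)

n = (−5, −2, 14), |n|² = 225, n·Q − (-8) = 15, so t = 15/225 = 1/15.
Foot F = Q − (1/15)·n = (−8/3, 692/15, 76/15); the reflection is 2F − Q = (−7/3, 694/15, 62/15).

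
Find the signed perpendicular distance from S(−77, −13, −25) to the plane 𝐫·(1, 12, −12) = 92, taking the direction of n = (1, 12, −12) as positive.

n·S − 92 = -25.
|n| = 17, so the signed distance is -25/17.

-25/17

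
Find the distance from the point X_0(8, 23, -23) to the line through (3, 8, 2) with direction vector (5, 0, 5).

15√3

Direction vector d = (5, 0, 5).
AP = (5, 15, -25); AP·d = -100, |AP|² = 875, |d|² = 50.
distance² = |AP|² − (AP·d)²/|d|² = 875 − 10000/50 = 675, so the distance is 15√3.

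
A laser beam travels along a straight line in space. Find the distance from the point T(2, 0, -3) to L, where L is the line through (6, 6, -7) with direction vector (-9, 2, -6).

2√17

Direction vector d = (-9, 2, -6).
AP = (-4, -6, 4); AP·d = 0, |AP|² = 68, |d|² = 121.
distance² = |AP|² − (AP·d)²/|d|² = 68 − 0/121 = 68, so the distance is 2√17.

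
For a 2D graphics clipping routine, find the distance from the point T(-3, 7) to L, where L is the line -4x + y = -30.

49√17/17

d = |(-4)·(-3) + 1·7 − (-30)| / √(16 + 1) = |49|/√17 = 49/√17.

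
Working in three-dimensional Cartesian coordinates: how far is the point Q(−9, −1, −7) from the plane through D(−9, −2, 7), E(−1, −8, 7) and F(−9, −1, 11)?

DE = (8, −6, 0) and DF = (0, 1, 4), so a normal is n = DE × DF = (−24, −32, 8).
n = (−24, −32, 8); n·P − 336 = -144; |n| = 8√26; distance = 144/(8√26) = 18/√26.

9√26/13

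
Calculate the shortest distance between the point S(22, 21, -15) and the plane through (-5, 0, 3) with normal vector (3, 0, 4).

The plane has equation n·(r − (-5, 0, 3)) = 0, i.e. n·r = -3.
n = (3, 0, 4); n·P − (-3) = 9; |n| = 5; distance = 9/5.

9/5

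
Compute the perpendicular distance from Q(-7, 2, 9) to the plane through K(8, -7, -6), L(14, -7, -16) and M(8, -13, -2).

KL = (6, 0, -10) and KM = (0, -6, 4), so a normal is n = KL × KM = (-60, -24, -36).
n = (-60, -24, -36); n·P − (-96) = 144; |n| = 12√38; distance = 144/(12√38) = 6√38/19.

12/√38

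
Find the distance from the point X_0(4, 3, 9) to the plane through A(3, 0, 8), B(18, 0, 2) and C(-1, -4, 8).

√33/33

AB = (15, 0, -6) and AC = (-4, -4, 0), so a normal is n = AB × AC = (-24, 24, -60).
n = (-24, 24, -60); n·P − (-552) = -12; |n| = 12√33; distance = 12/(12√33) = 1/√33.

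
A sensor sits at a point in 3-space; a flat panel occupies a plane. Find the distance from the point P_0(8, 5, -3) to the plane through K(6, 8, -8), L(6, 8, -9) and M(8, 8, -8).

KL = (0, 0, -1) and KM = (2, 0, 0), so a normal is n = KL × KM = (0, -2, 0).
n = (0, -2, 0); n·P − (-16) = 6; |n| = 2; distance = 6/2 = 3.

3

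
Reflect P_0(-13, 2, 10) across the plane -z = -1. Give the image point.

n = (0, 0, -1), |n|² = 1, n·P_0 − (-1) = -9, so t = -9/1 = -9.
Foot F = P_0 − (-9)·n = (-13, 2, 1); the reflection is 2F − P_0 = (-13, 2, -8).

(-13, 2, -8)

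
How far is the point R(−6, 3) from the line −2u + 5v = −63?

90√29/29

d = |(-2)·(-6) + 5·3 − (-63)| / √(4 + 25) = |90|/√29 = 90√29/29.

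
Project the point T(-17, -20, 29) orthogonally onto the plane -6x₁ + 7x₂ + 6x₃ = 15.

The perpendicular from T has direction n = (-6, 7, 6): r = (-17, -20, 29) + t(-6, 7, 6).
Substitute into the plane: n·(T + tn) = 15 gives 136 + 121t = 15, so t = -1.
Foot = (-17, -20, 29) + (-1)·(-6, 7, 6) = (-11, -27, 23).

(-11, -27, 23)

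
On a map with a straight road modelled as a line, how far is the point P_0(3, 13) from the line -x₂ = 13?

26

The normal to the line is n = (0, -1) with |n| = 1.
|n·P_0 − 13| = |-13 − 13| = 26, so the distance is 26/1 = 26.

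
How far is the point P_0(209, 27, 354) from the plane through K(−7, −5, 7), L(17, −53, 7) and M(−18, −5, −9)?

KL = (24, −48, 0) and KM = (−11, 0, −16), so a normal is n = KL × KM = (768, 384, −528).
d = |768·209 + 384·27 + (-528)·354 − (-10992)| / √(589824 + 147456 + 278784) = |-5040| / 1008 = 5.

5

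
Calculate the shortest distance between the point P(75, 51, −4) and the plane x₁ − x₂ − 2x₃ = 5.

Normal vector n = (1, −1, −2), and n·(75, 51, −4) − 5 = 27.
|n| = √(1 + 1 + 4) = √6, so the distance is |27|/√6 = 9√6/2.

27/√6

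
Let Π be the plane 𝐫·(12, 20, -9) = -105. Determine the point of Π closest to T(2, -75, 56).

n = (12, 20, -9), |n|² = 625, and n·T − (-105) = -1875.
t = -1875/625 = -3, so the foot is T − t·n = (2, -75, 56) − (-3)·(12, 20, -9) = (38, -15, 29).

(38, -15, 29)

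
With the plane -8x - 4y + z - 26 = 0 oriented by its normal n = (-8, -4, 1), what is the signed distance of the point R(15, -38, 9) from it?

n·R − 26 = 15.
|n| = 9, so the signed distance is 15/9 = 5/3.

5/3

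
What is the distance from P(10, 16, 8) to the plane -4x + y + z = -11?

Normal vector n = (-4, 1, 1), and n·(10, 16, 8) - (-11) = -5.
|n| = √(16 + 1 + 1) = 3√2, so the distance is |-5|/(3√2) = 5/(3√2).

5√2/6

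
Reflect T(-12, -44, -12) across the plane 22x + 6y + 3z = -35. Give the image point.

With n = (22, 6, 3), the signed offset is (n·T − (-35))/|n|² = -529/529 = -1.
T' = T − 2t·n = (-12, -44, -12) − (-2)·(22, 6, 3) = (32, -32, -6).

(32, -32, -6)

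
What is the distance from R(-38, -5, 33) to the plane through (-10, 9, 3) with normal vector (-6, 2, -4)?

5√14/7

The plane has equation n·(r − (-10, 9, 3)) = 0, i.e. n·r = 66.
n = (-6, 2, -4); n·P − 66 = 20; |n| = 2√14; distance = 20/(2√14) = 5√14/7.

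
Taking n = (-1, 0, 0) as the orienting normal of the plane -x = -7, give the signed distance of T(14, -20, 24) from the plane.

-7

n·T − (-7) = -7.
|n| = 1, so the signed distance is -7/1 = -7.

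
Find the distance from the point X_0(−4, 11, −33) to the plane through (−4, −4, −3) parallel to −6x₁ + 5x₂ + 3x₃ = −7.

Parallel planes share the normal n = (−6, 5, 3); since (−4, −4, −3) lies on the plane, its equation is −6x₁ + 5x₂ + 3x₃ = -5.
Then n·(−4, 11, −33) − (−5) = −15.
|n| = √(36 + 25 + 9) = √70, so the distance is |-15|/√70 = 15/√70.

15/√70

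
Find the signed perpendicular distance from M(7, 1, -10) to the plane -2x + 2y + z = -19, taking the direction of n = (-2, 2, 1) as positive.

n·M − (-19) = -3.
|n| = 3, so the signed distance is -3/3 = -1.

-1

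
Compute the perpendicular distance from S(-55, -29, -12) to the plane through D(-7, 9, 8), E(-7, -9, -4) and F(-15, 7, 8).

16/√53

DE = (0, -18, -12) and DF = (-8, -2, 0), so a normal is n = DE × DF = (-24, 96, -144).
Then n·(-55, -29, -12) - (-120) = 384.
|n| = √(576 + 9216 + 20736) = 24√53, so the distance is |384|/(24√53) = 16√53/53.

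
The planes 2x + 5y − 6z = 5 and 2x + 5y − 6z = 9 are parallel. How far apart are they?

4√65/65

With common normal n = (2, 5, −6) (|n| = √65), the distance is |5 − 9|/|n| = 4/√65.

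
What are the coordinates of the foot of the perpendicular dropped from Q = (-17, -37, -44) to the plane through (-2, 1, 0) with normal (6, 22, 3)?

n = (6, 22, 3), |n|² = 529, and n·Q − 10 = -1058.
t = -1058/529 = -2, so the foot is Q − t·n = (-17, -37, -44) − (-2)·(6, 22, 3) = (-5, 7, -38).

(-5, 7, -38)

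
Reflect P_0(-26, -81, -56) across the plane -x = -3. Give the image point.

(32, -81, -56)

With n = (-1, 0, 0), the signed offset is (n·P_0 − (-3))/|n|² = 29/1 = 29.
P_0' = P_0 − 2t·n = (-26, -81, -56) − 58·(-1, 0, 0) = (32, -81, -56).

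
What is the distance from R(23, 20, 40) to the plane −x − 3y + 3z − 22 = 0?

15√19/19

n = (−1, −3, 3); n·P − 22 = 15; |n| = √19; distance = 15/√19 = 15√19/19.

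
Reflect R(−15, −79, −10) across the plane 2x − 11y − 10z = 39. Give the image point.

(-31, 9, 70)

With n = (2, −11, −10), the signed offset is (n·R − 39)/|n|² = 900/225 = 4.
R' = R − 2t·n = (−15, −79, −10) − 8·(2, −11, −10) = (−31, 9, 70).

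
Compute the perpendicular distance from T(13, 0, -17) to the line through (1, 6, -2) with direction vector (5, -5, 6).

Direction vector d = (5, -5, 6).
AP = (12, -6, -15); AP·d = 0, |AP|² = 405, |d|² = 86.
distance² = |AP|² − (AP·d)²/|d|² = 405 − 0/86 = 405, so the distance is 9√5.

9√5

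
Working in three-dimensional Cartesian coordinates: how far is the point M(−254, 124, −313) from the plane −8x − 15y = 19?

Normal vector n = (−8, −15, 0), and n·(−254, 124, −313) − 19 = 153.
|n| = √(64 + 225 + 0) = 17, so the distance is |153|/17 = 9.

9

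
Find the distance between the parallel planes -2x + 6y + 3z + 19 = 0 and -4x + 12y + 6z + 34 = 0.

2/7

Divide the second equation by 2 to match normals: -2x + 6y + 3z = -17.
With common normal n = (-2, 6, 3) (|n| = 7), the distance is |(-19) − (-17)|/|n| = 2/7.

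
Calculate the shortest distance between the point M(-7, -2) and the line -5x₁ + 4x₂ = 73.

46√41/41

d = |(-5)·(-7) + 4·(-2) − 73| / √(25 + 16) = |-46|/√41 = 46/√41.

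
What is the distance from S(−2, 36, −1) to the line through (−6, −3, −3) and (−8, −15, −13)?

A direction vector is d = (−2, −12, −10).
AP = (4, 39, 2); AP·d = -496, |AP|² = 1541, |d|² = 248.
distance² = |AP|² − (AP·d)²/|d|² = 1541 − 246016/248 = 549, so the distance is 3√61.

3√61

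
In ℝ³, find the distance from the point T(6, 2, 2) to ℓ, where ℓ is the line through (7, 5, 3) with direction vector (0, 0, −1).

√10

Direction vector d = (0, 0, −1).
AP = (−1, −3, −1), and AP × d = (3, −1, 0).
|AP × d|² = 10 and |d|² = 1, so the distance is √10.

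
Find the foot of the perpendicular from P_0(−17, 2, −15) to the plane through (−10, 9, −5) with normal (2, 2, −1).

n = (2, 2, −1), |n|² = 9, and n·P_0 − 3 = -18.
t = -18/9 = -2, so the foot is P_0 − t·n = (−17, 2, −15) − (-2)·(2, 2, −1) = (−13, 6, −17).

(-13, 6, -17)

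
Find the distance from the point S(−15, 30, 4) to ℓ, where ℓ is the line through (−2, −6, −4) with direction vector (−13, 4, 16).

Direction vector d = (−13, 4, 16).
AP = (−13, 36, 8), and AP × d = (544, 104, 416).
|AP × d|² = 479808 and |d|² = 441, so the distance is √(479808/441) = √1088 = 8√17.

8√17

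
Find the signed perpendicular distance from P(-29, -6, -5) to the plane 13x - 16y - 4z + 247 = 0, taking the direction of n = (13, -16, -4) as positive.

n·P − (-247) = -14.
|n| = 21, so the signed distance is -14/21 = -2/3.

-2/3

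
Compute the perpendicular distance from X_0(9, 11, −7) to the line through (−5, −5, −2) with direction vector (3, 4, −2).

Direction vector d = (3, 4, −2).
AP = (14, 16, −5), and AP × d = (−12, 13, 8).
|AP × d|² = 377 and |d|² = 29, so the distance is √(377/29) = √13.

√13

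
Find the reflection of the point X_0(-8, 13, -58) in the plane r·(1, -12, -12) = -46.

n = (1, -12, -12), |n|² = 289, n·X_0 − (-46) = 578, so t = 578/289 = 2.
Foot F = X_0 − 2·n = (-10, 37, -34); the reflection is 2F − X_0 = (-12, 61, -10).

(-12, 61, -10)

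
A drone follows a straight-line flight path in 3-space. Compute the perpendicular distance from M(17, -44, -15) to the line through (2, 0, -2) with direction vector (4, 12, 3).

Direction vector d = (4, 12, 3).
AP = (15, -44, -13), and AP × d = (24, -97, 356).
|AP × d|² = 136721 and |d|² = 169, so the distance is √(136721/169) = √809.

√809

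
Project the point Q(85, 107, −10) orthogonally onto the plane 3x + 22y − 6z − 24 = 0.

The perpendicular from Q has direction n = (3, 22, −6): r = (85, 107, −10) + λ(3, 22, −6).
Substitute into the plane: n·(Q + λn) = 24 gives 2669 + 529λ = 24, so λ = -5.
Foot = (85, 107, −10) + (-5)·(3, 22, −6) = (70, −3, 20).

(70, -3, 20)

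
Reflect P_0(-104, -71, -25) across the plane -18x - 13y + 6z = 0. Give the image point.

(76, 59, -85)

n = (-18, -13, 6), |n|² = 529, n·P_0 − 0 = 2645, so t = 2645/529 = 5.
Foot F = P_0 − 5·n = (-14, -6, -55); the reflection is 2F − P_0 = (76, 59, -85).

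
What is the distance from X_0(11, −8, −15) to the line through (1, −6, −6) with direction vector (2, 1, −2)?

√41

Direction vector d = (2, 1, −2).
AP = (10, −2, −9), and AP × d = (13, 2, 14).
|AP × d|² = 369 and |d|² = 9, so the distance is √(369/9) = √41.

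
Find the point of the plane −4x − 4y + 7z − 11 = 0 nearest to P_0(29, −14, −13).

n = (−4, −4, 7), |n|² = 81, and n·P_0 − 11 = -162.
t = -162/81 = -2, so the foot is P_0 − t·n = (29, −14, −13) − (-2)·(−4, −4, 7) = (21, −22, 1).

(21, -22, 1)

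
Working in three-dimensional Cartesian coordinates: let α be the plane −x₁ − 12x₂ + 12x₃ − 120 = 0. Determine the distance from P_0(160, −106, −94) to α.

8

Normal vector n = (−1, −12, 12), and n·(160, −106, −94) − 120 = −136.
|n| = √(1 + 144 + 144) = 17, so the distance is |-136|/17 = 8.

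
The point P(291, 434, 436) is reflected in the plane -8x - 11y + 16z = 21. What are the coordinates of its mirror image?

n = (-8, -11, 16), |n|² = 441, n·P − 21 = -147, so t = -147/441 = -1/3.
Foot F = P − (-1/3)·n = (865/3, 1291/3, 1324/3); the reflection is 2F − P = (857/3, 1280/3, 1340/3).

(857/3, 1280/3, 1340/3)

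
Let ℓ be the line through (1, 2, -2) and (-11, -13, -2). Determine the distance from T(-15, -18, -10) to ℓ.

8

A direction vector is d = (-12, -15, 0).
AP = (-16, -20, -8), and AP × d = (-120, 96, 0).
|AP × d|² = 23616 and |d|² = 369, so the distance is √(23616/369) = √64 = 8.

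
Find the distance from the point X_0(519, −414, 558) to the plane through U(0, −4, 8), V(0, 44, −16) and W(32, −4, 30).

9

UV = (0, 48, −24) and UW = (32, 0, 22), so a normal is n = UV × UW = (1056, −768, −1536).
d = |1056·519 + (-768)·(-414) + (-1536)·558 − (-9216)| / √(1115136 + 589824 + 2359296) = |18144| / 2016 = 9.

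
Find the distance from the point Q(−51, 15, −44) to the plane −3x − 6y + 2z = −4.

Normal vector n = (−3, −6, 2), and n·(−51, 15, −44) − (−4) = −21.
|n| = √(9 + 36 + 4) = 7, so the distance is |-21|/7 = 3.

3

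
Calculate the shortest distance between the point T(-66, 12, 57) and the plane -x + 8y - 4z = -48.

Normal vector n = (-1, 8, -4), and n·(-66, 12, 57) - (-48) = -18.
|n| = √(1 + 64 + 16) = 9, so the distance is |-18|/9 = 2.

2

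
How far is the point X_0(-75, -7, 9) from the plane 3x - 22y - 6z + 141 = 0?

16/23

Normal vector n = (3, -22, -6), and n·(-75, -7, 9) - (-141) = 16.
|n| = √(9 + 484 + 36) = 23, so the distance is |16|/23 = 16/23.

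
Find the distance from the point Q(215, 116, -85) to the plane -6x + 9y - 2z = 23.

d = |(-6)·215 + 9·116 + (-2)·(-85) − 23| / √(36 + 81 + 4) = |-99| / 11 = 9.

9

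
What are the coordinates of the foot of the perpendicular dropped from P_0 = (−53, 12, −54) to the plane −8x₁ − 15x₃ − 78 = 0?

n = (−8, 0, −15), |n|² = 289, and n·P_0 − 78 = 1156.
t = 1156/289 = 4, so the foot is P_0 − t·n = (−53, 12, −54) − 4·(−8, 0, −15) = (−21, 12, 6).

(-21, 12, 6)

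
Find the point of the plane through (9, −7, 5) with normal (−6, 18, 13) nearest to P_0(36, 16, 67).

The perpendicular from P_0 has direction n = (−6, 18, 13): r = (36, 16, 67) + λ(−6, 18, 13).
Substitute into the plane: n·(P_0 + λn) = -115 gives 943 + 529λ = -115, so λ = -2.
Foot = (36, 16, 67) + (-2)·(−6, 18, 13) = (48, −20, 41).

(48, -20, 41)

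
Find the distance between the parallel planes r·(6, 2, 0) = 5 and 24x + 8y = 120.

25/(2√10)

Divide the second equation by 4 to match normals: 6x + 2y = 30.
Both planes have normal n = (6, 2, 0), |n| = 2√10. Any point on the first plane is at distance |30 − 5|/|n| = 25/(2√10) from the second.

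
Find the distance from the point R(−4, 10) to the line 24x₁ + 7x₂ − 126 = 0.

The normal to the line is n = (24, 7) with |n| = 25.
|n·R − 126| = |-26 − 126| = 152, so the distance is 152/25.

152/25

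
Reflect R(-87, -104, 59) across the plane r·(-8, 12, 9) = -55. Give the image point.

n = (-8, 12, 9), |n|² = 289, n·R − (-55) = 34, so t = 34/289 = 2/17.
Foot F = R − (2/17)·n = (-1463/17, -1792/17, 985/17); the reflection is 2F − R = (-1447/17, -1816/17, 967/17).

(-1447/17, -1816/17, 967/17)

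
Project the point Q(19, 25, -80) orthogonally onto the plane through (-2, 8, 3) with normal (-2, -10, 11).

(9, -25, -25)

n = (-2, -10, 11), |n|² = 225, and n·Q − (-43) = -1125.
t = -1125/225 = -5, so the foot is Q − t·n = (19, 25, -80) − (-5)·(-2, -10, 11) = (9, -25, -25).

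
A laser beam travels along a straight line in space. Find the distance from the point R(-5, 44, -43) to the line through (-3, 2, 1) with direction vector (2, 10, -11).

Direction vector d = (2, 10, -11).
AP = (-2, 42, -44), and AP × d = (-22, -110, -104).
|AP × d|² = 23400 and |d|² = 225, so the distance is √(23400/225) = √104 = 2√26.

2√26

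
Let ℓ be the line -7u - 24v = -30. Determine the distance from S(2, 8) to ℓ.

176/25

The normal to the line is n = (-7, -24) with |n| = 25.
|n·S − (-30)| = |-206 − (-30)| = 176, so the distance is 176/25.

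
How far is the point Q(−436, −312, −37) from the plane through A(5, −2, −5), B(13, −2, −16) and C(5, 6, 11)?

7

AB = (8, 0, −11) and AC = (0, 8, 16), so a normal is n = AB × AC = (88, −128, 64).
d = |88·(-436) + (-128)·(-312) + 64·(-37) − 376| / √(7744 + 16384 + 4096) = |-1176| / 168 = 7.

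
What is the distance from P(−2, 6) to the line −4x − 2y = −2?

The normal to the line is n = (−4, −2) with |n| = 2√5.
|n·P − (-2)| = |-4 − (-2)| = 2, so the distance is 2/(2√5) = √5/5.

1/√5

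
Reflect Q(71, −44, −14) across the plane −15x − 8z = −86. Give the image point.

n = (−15, 0, −8), |n|² = 289, n·Q − (-86) = -867, so t = -867/289 = -3.
Foot F = Q − (-3)·n = (26, −44, −38); the reflection is 2F − Q = (−19, −44, −62).

(-19, -44, -62)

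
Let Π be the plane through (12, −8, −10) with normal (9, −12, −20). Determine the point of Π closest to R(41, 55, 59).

(68, 19, -1)

The perpendicular from R has direction n = (9, −12, −20): r = (41, 55, 59) + λ(9, −12, −20).
Substitute into the plane: n·(R + λn) = 404 gives -1471 + 625λ = 404, so λ = 3.
Foot = (41, 55, 59) + 3·(9, −12, −20) = (68, 19, −1).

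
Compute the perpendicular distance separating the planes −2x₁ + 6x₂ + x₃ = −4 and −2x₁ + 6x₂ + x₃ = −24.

Both planes have normal n = (−2, 6, 1), |n| = √41. Any point on the first plane is at distance |(-24) − (-4)|/|n| = 20/√41 from the second.

20/√41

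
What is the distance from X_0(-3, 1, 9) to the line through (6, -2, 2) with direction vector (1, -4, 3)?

√139

Direction vector d = (1, -4, 3).
AP = (-9, 3, 7), and AP × d = (37, 34, 33).
|AP × d|² = 3614 and |d|² = 26, so the distance is √(3614/26) = √139.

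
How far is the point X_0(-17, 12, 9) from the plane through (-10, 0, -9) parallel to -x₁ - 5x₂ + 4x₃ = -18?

19√42/42

Parallel planes share the normal n = (-1, -5, 4); since (-10, 0, -9) lies on the plane, its equation is -x₁ - 5x₂ + 4x₃ = -26.
n = (-1, -5, 4); n·P − (-26) = 19; |n| = √42; distance = 19/√42 = 19√42/42.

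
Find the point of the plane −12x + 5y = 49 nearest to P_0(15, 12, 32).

(3, 17, 32)

The perpendicular from P_0 has direction n = (−12, 5, 0): r = (15, 12, 32) + μ(−12, 5, 0).
Substitute into the plane: n·(P_0 + μn) = 49 gives -120 + 169μ = 49, so μ = 1.
Foot = (15, 12, 32) + 1·(−12, 5, 0) = (3, 17, 32).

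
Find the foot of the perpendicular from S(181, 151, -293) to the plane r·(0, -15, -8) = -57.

(181, 2687/17, -4917/17)

n = (0, -15, -8), |n|² = 289, and n·S − (-57) = 136.
t = 136/289 = 8/17, so the foot is S − t·n = (181, 151, -293) − (8/17)·(0, -15, -8) = (181, 2687/17, -4917/17).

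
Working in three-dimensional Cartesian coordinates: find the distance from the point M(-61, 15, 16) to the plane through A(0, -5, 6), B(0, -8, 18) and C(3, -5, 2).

AB = (0, -3, 12) and AC = (3, 0, -4), so a normal is n = AB × AC = (12, 36, 9).
d = |12·(-61) + 36·15 + 9·16 − (-126)| / √(144 + 1296 + 81) = |78| / 39 = 2.

2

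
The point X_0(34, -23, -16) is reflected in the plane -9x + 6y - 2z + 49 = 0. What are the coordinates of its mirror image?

With n = (-9, 6, -2), the signed offset is (n·X_0 − (-49))/|n|² = -363/121 = -3.
X_0' = X_0 − 2t·n = (34, -23, -16) − (-6)·(-9, 6, -2) = (-20, 13, -28).

(-20, 13, -28)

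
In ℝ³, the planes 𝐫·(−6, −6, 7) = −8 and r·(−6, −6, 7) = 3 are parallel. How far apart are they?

With common normal n = (−6, −6, 7) (|n| = 11), the distance is |(-8) − 3|/|n| = 11/11 = 1.

1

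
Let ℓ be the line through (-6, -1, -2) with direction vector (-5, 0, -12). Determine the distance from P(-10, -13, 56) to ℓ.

2√205

Direction vector d = (-5, 0, -12).
AP = (-4, -12, 58), and AP × d = (144, -338, -60).
|AP × d|² = 138580 and |d|² = 169, so the distance is √(138580/169) = √820 = 2√205.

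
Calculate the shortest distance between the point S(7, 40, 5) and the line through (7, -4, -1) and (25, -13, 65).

A direction vector is d = (18, -9, 66).
AP = (0, 44, 6), and AP × d = (2958, 108, -792).
|AP × d|² = 9388692 and |d|² = 4761, so the distance is √(9388692/4761) = √1972 = 2√493.

2√493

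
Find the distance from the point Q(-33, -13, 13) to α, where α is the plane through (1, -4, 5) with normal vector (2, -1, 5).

19/√30

The plane has equation n·(r − (1, -4, 5)) = 0, i.e. n·r = 31.
d = |2·(-33) + (-1)·(-13) + 5·13 − 31| / √(4 + 1 + 25) = |-19| / √30 = 19/√30.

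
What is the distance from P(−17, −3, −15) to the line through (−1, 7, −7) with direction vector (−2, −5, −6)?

4√10

Direction vector d = (−2, −5, −6).
AP = (−16, −10, −8), and AP × d = (20, −80, 60).
|AP × d|² = 10400 and |d|² = 65, so the distance is √(10400/65) = √160 = 4√10.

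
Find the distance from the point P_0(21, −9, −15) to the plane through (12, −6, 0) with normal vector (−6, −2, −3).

The plane has equation n·(r − (12, −6, 0)) = 0, i.e. n·r = -60.
d = |(-6)·21 + (-2)·(-9) + (-3)·(-15) − (-60)| / √(36 + 4 + 9) = |-3| / 7 = 3/7.

3/7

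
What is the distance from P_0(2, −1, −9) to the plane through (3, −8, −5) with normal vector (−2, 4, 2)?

11/√6

The plane has equation n·(r − (3, −8, −5)) = 0, i.e. n·r = -48.
n = (−2, 4, 2); n·P − (-48) = 22; |n| = 2√6; distance = 22/(2√6) = 11√6/6.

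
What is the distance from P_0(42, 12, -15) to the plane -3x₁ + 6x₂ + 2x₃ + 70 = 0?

2

Normal vector n = (-3, 6, 2), and n·(42, 12, -15) - (-70) = -14.
|n| = √(9 + 36 + 4) = 7, so the distance is |-14|/7 = 2.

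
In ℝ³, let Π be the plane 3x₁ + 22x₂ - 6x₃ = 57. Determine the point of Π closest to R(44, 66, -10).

n = (3, 22, -6), |n|² = 529, and n·R − 57 = 1587.
t = 1587/529 = 3, so the foot is R − t·n = (44, 66, -10) − 3·(3, 22, -6) = (35, 0, 8).

(35, 0, 8)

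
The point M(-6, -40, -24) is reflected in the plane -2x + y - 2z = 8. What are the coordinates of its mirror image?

With n = (-2, 1, -2), the signed offset is (n·M − 8)/|n|² = 12/9 = 4/3.
M' = M − 2t·n = (-6, -40, -24) − (8/3)·(-2, 1, -2) = (-2/3, -128/3, -56/3).

(-2/3, -128/3, -56/3)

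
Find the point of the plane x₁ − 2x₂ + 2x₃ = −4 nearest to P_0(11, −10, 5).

The perpendicular from P_0 has direction n = (1, −2, 2): r = (11, −10, 5) + λ(1, −2, 2).
Substitute into the plane: n·(P_0 + λn) = -4 gives 41 + 9λ = -4, so λ = -5.
Foot = (11, −10, 5) + (-5)·(1, −2, 2) = (6, 0, −5).

(6, 0, -5)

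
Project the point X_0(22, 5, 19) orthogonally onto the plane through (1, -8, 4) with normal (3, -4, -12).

(25, 1, 7)

n = (3, -4, -12), |n|² = 169, and n·X_0 − (-13) = -169.
t = -169/169 = -1, so the foot is X_0 − t·n = (22, 5, 19) − (-1)·(3, -4, -12) = (25, 1, 7).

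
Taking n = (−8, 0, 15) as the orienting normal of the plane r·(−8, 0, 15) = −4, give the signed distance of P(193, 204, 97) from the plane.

-5

n·P − (-4) = -85.
|n| = 17, so the signed distance is -85/17 = -5.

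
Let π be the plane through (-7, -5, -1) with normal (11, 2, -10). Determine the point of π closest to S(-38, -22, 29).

n = (11, 2, -10), |n|² = 225, and n·S − (-77) = -675.
t = -675/225 = -3, so the foot is S − t·n = (-38, -22, 29) − (-3)·(11, 2, -10) = (-5, -16, -1).

(-5, -16, -1)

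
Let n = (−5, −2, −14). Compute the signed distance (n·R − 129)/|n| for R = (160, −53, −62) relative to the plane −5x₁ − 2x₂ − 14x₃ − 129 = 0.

3

n·R − 129 = 45.
|n| = 15, so the signed distance is 45/15 = 3.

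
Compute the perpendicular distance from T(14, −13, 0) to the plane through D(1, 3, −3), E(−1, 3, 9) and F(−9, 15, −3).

1/√62

DE = (−2, 0, 12) and DF = (−10, 12, 0), so a normal is n = DE × DF = (−144, −120, −24).
d = |(-144)·14 + (-120)·(-13) + (-24)·0 − (-432)| / √(20736 + 14400 + 576) = |-24| / (24√62) = √62/62.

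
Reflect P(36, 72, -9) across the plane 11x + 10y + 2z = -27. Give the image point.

(-74, -28, -29)

n = (11, 10, 2), |n|² = 225, n·P − (-27) = 1125, so t = 1125/225 = 5.
Foot F = P − 5·n = (-19, 22, -19); the reflection is 2F − P = (-74, -28, -29).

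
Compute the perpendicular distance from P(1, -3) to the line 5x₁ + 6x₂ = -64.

51/√61

d = |5·1 + 6·(-3) − (-64)| / √(25 + 36) = |51|/√61 = 51√61/61.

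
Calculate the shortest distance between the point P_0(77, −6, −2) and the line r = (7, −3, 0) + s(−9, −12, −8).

Direction vector d = (−9, −12, −8).
AP = (70, −3, −2), and AP × d = (0, 578, −867).
|AP × d|² = 1085773 and |d|² = 289, so the distance is √(1085773/289) = √3757 = 17√13.

17√13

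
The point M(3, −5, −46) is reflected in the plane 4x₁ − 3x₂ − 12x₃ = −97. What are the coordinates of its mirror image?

(-29, 19, 50)

n = (4, −3, −12), |n|² = 169, n·M − (-97) = 676, so t = 676/169 = 4.
Foot F = M − 4·n = (−13, 7, 2); the reflection is 2F − M = (−29, 19, 50).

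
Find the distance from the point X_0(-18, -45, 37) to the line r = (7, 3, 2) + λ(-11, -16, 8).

Direction vector d = (-11, -16, 8).
AP = (-25, -48, 35), and AP × d = (176, -185, -128).
|AP × d|² = 81585 and |d|² = 441, so the distance is √(81585/441) = √185.

√185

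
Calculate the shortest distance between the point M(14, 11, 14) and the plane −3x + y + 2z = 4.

√14/2

n = (−3, 1, 2); n·P − 4 = -7; |n| = √14; distance = 7/√14 = √14/2.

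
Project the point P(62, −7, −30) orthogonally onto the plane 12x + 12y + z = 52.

The perpendicular from P has direction n = (12, 12, 1): r = (62, −7, −30) + t(12, 12, 1).
Substitute into the plane: n·(P + tn) = 52 gives 630 + 289t = 52, so t = -2.
Foot = (62, −7, −30) + (-2)·(12, 12, 1) = (38, −31, −32).

(38, -31, -32)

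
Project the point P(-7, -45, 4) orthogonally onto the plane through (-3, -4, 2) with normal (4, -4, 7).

(-15, -37, -10)

n = (4, -4, 7), |n|² = 81, and n·P − 18 = 162.
t = 162/81 = 2, so the foot is P − t·n = (-7, -45, 4) − 2·(4, -4, 7) = (-15, -37, -10).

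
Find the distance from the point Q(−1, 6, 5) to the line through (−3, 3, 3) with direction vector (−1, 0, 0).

Direction vector d = (−1, 0, 0).
AP = (2, 3, 2), and AP × d = (0, −2, 3).
|AP × d|² = 13 and |d|² = 1, so the distance is √13.

√13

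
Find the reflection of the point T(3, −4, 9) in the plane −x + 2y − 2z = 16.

n = (−1, 2, −2), |n|² = 9, n·T − 16 = -45, so t = -45/9 = -5.
Foot F = T − (-5)·n = (−2, 6, −1); the reflection is 2F − T = (−7, 16, −11).

(-7, 16, -11)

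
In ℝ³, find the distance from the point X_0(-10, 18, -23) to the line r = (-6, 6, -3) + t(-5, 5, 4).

Direction vector d = (-5, 5, 4).
AP = (-4, 12, -20); AP·d = 0, |AP|² = 560, |d|² = 66.
distance² = |AP|² − (AP·d)²/|d|² = 560 − 0/66 = 560, so the distance is 4√35.

4√35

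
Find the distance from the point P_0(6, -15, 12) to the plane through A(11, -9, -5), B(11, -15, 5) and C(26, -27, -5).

AB = (0, -6, 10) and AC = (15, -18, 0), so a normal is n = AB × AC = (180, 150, 90).
Then n·(6, -15, 12) - 180 = -270.
|n| = √(32400 + 22500 + 8100) = 30√70, so the distance is |-270|/(30√70) = 9/√70.

9√70/70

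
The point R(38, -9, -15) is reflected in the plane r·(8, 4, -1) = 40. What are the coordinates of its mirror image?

(-10, -33, -9)

With n = (8, 4, -1), the signed offset is (n·R − 40)/|n|² = 243/81 = 3.
R' = R − 2t·n = (38, -9, -15) − 6·(8, 4, -1) = (-10, -33, -9).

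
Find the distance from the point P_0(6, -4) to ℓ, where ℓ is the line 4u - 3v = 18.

The normal to the line is n = (4, -3) with |n| = 5.
|n·P_0 − 18| = |36 − 18| = 18, so the distance is 18/5.

18/5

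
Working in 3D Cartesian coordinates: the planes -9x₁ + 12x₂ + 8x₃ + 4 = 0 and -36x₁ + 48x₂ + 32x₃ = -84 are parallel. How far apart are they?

1

Divide the second equation by 4 to match normals: -9x₁ + 12x₂ + 8x₃ = -21.
Both planes have normal n = (-9, 12, 8), |n| = 17. Any point on the first plane is at distance |(-21) − (-4)|/|n| = 17/17 = 1 from the second.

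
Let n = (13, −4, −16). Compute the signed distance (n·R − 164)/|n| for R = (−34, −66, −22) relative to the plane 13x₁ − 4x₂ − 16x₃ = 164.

10/21

n·R − 164 = 10.
|n| = 21, so the signed distance is 10/21.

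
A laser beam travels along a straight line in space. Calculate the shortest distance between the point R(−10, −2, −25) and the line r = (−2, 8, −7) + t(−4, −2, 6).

Direction vector d = (−4, −2, 6).
AP = (−8, −10, −18); AP·d = -56, |AP|² = 488, |d|² = 56.
distance² = |AP|² − (AP·d)²/|d|² = 488 − 3136/56 = 432, so the distance is 12√3.

12√3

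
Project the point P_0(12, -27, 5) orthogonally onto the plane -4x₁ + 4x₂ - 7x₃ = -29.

n = (-4, 4, -7), |n|² = 81, and n·P_0 − (-29) = -162.
t = -162/81 = -2, so the foot is P_0 − t·n = (12, -27, 5) − (-2)·(-4, 4, -7) = (4, -19, -9).

(4, -19, -9)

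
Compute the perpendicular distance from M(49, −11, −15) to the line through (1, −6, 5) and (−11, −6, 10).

5

A direction vector is d = (−12, 0, 5).
AP = (48, −5, −20); AP·d = -676, |AP|² = 2729, |d|² = 169.
distance² = |AP|² − (AP·d)²/|d|² = 2729 − 456976/169 = 25, so the distance is 5.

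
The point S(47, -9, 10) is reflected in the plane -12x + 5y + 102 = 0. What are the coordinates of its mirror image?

(-25, 21, 10)

n = (-12, 5, 0), |n|² = 169, n·S − (-102) = -507, so t = -507/169 = -3.
Foot F = S − (-3)·n = (11, 6, 10); the reflection is 2F − S = (-25, 21, 10).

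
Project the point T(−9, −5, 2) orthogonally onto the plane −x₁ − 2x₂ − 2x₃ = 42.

(-12, -11, -4)

n = (−1, −2, −2), |n|² = 9, and n·T − 42 = -27.
t = -27/9 = -3, so the foot is T − t·n = (−9, −5, 2) − (-3)·(−1, −2, −2) = (−12, −11, −4).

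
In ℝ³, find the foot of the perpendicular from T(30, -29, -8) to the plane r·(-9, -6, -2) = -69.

The perpendicular from T has direction n = (-9, -6, -2): r = (30, -29, -8) + λ(-9, -6, -2).
Substitute into the plane: n·(T + λn) = -69 gives -80 + 121λ = -69, so λ = 1/11.
Foot = (30, -29, -8) + (1/11)·(-9, -6, -2) = (321/11, -325/11, -90/11).

(321/11, -325/11, -90/11)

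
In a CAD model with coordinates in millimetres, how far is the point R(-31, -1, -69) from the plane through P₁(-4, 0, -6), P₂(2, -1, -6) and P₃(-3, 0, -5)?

P₁P₂ = (6, -1, 0) and P₁P₃ = (1, 0, 1), so a normal is n = P₁P₂ × P₁P₃ = (-1, -6, 1).
Then n·(-31, -1, -69) - (-2) = -30.
|n| = √(1 + 36 + 1) = √38, so the distance is |-30|/√38 = 30/√38.

15√38/19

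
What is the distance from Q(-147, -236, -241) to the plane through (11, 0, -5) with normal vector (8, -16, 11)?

The plane has equation n·(r − (11, 0, -5)) = 0, i.e. n·r = 33.
d = |8·(-147) + (-16)·(-236) + 11·(-241) − 33| / √(64 + 256 + 121) = |-84| / 21 = 4.

4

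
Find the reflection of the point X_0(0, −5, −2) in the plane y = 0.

(0, 5, -2)

With n = (0, 1, 0), the signed offset is (n·X_0 − 0)/|n|² = -5/1 = -5.
X_0' = X_0 − 2t·n = (0, −5, −2) − (-10)·(0, 1, 0) = (0, 5, −2).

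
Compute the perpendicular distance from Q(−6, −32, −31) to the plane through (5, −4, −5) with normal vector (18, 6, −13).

The plane has equation n·(r − (5, −4, −5)) = 0, i.e. n·r = 131.
n = (18, 6, −13); n·P − 131 = -28; |n| = 23; distance = 28/23.

28/23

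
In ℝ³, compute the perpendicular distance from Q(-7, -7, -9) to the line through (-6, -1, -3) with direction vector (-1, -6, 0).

Direction vector d = (-1, -6, 0).
AP = (-1, -6, -6); AP·d = 37, |AP|² = 73, |d|² = 37.
distance² = |AP|² − (AP·d)²/|d|² = 73 − 1369/37 = 36, so the distance is 6.

6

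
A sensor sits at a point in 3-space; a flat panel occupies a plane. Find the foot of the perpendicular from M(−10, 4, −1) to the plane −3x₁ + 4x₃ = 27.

(-253/25, 4, -21/25)

n = (−3, 0, 4), |n|² = 25, and n·M − 27 = -1.
t = -1/25, so the foot is M − t·n = (−10, 4, −1) − (-1/25)·(−3, 0, 4) = (−253/25, 4, −21/25).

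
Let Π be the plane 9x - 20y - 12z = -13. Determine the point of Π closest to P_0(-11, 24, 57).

The perpendicular from P_0 has direction n = (9, -20, -12): r = (-11, 24, 57) + μ(9, -20, -12).
Substitute into the plane: n·(P_0 + μn) = -13 gives -1263 + 625μ = -13, so μ = 2.
Foot = (-11, 24, 57) + 2·(9, -20, -12) = (7, -16, 33).

(7, -16, 33)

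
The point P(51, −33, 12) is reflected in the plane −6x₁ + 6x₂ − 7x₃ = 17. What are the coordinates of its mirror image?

(-9, 27, -58)

With n = (−6, 6, −7), the signed offset is (n·P − 17)/|n|² = -605/121 = -5.
P' = P − 2t·n = (51, −33, 12) − (-10)·(−6, 6, −7) = (−9, 27, −58).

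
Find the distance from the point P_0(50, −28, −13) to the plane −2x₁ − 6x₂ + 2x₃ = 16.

13√11/11

d = |(-2)·50 + (-6)·(-28) + 2·(-13) − 16| / √(4 + 36 + 4) = |26| / (2√11) = 13√11/11.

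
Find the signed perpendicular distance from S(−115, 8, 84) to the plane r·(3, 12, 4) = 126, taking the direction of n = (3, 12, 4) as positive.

n·S − 126 = -39.
|n| = 13, so the signed distance is -39/13 = -3.

-3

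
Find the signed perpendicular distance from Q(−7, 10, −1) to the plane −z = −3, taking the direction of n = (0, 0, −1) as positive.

n·Q − (-3) = 4.
|n| = 1, so the signed distance is 4/1 = 4.

4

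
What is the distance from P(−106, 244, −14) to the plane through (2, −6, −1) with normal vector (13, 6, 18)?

6

The plane has equation n·(r − (2, −6, −1)) = 0, i.e. n·r = -28.
n = (13, 6, 18); n·P − (-28) = -138; |n| = 23; distance = 138/23 = 6.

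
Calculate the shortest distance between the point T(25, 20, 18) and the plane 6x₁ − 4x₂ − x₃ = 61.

9√53/53

Normal vector n = (6, −4, −1), and n·(25, 20, 18) − 61 = −9.
|n| = √(36 + 16 + 1) = √53, so the distance is |-9|/√53 = 9/√53.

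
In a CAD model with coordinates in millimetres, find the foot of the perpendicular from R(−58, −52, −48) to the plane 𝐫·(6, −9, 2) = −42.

(-674/11, -518/11, -540/11)

The perpendicular from R has direction n = (6, −9, 2): r = (−58, −52, −48) + t(6, −9, 2).
Substitute into the plane: n·(R + tn) = -42 gives 24 + 121t = -42, so t = -6/11.
Foot = (−58, −52, −48) + (-6/11)·(6, −9, 2) = (−674/11, −518/11, −540/11).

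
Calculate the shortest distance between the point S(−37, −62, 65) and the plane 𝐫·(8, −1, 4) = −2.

Normal vector n = (8, −1, 4), and n·(−37, −62, 65) − (−2) = 28.
|n| = √(64 + 1 + 16) = 9, so the distance is |28|/9 = 28/9.

28/9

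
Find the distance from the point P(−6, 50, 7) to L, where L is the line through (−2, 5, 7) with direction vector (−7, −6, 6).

3√173

Direction vector d = (−7, −6, 6).
AP = (−4, 45, 0); AP·d = -242, |AP|² = 2041, |d|² = 121.
distance² = |AP|² − (AP·d)²/|d|² = 2041 − 58564/121 = 1557, so the distance is 3√173.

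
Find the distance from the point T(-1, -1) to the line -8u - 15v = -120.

143/17

The normal to the line is n = (-8, -15) with |n| = 17.
|n·T − (-120)| = |23 − (-120)| = 143, so the distance is 143/17.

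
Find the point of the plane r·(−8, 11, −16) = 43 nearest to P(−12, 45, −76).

n = (−8, 11, −16), |n|² = 441, and n·P − 43 = 1764.
t = 1764/441 = 4, so the foot is P − t·n = (−12, 45, −76) − 4·(−8, 11, −16) = (20, 1, −12).

(20, 1, -12)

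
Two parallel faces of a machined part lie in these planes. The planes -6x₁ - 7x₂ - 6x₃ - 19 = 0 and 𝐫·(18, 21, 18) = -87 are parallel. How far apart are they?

10/11

Divide the second equation by -3 to match normals: -6x₁ - 7x₂ - 6x₃ = 29.
With common normal n = (-6, -7, -6) (|n| = 11), the distance is |19 − 29|/|n| = 10/11.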